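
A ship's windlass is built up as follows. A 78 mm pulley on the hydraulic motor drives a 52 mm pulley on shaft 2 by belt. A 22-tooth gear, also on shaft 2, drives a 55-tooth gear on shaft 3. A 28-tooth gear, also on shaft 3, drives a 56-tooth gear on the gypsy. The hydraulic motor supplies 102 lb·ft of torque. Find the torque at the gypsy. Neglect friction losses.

belt 52/78 = 0.66667 → τ = 102·0.66667 = 68 lb·ft
gear mesh 55/22 = 2.5 → τ = 68·2.5 = 170 lb·ft
gear mesh 56/28 = 2 → τ = 170·2 = 340 lb·ft

340 lb·ft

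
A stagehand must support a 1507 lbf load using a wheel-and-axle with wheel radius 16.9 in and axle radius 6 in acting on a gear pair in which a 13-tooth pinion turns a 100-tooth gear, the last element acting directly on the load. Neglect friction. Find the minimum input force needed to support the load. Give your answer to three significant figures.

Wheel-and-axle MA = R/r = 16.9/6 = 2.8167.
Gear pair MA = 100/13 = 7.6923.
Combined ideal MA = 2.8167 × 7.6923 = 21.667.
Effort = load / MA = 1507 / 21.667 = 69.554 lbf.

69.6 lbf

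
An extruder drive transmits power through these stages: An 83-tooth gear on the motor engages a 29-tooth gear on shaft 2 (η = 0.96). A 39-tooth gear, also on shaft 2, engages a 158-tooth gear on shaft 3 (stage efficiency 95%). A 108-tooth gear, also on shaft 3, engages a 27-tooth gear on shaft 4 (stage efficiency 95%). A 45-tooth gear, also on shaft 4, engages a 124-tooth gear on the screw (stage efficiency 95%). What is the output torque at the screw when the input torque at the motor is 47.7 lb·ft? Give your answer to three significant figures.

38.3 lb·ft

Gear mesh: ratio = 29/83 = 0.3494; torque at shaft 2 = 47.7 × 0.3494 × 0.96 = 16 lb·ft.
Gear mesh: ratio = 158/39 = 4.0513; torque at shaft 3 = 16 × 4.0513 × 0.95 = 61.578 lb·ft.
Gear mesh: ratio = 27/108 = 0.25; torque at shaft 4 = 61.578 × 0.25 × 0.95 = 14.625 lb·ft.
Gear mesh: ratio = 124/45 = 2.7556; torque at the screw = 14.625 × 2.7556 × 0.95 = 38.284 lb·ft.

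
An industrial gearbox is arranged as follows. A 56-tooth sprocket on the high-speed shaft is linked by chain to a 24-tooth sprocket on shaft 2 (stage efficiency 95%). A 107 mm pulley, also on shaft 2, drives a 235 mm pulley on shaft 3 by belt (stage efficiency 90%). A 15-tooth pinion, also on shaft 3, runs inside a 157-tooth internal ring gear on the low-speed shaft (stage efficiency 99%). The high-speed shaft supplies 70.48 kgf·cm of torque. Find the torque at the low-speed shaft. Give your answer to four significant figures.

587.7 kgf·cm

chain 24/56 = 0.42857 → τ = 70.48·0.42857·0.95 = 28.695 kgf·cm
belt 235/107 = 2.1963 → τ = 28.695·2.1963·0.90 = 56.72 kgf·cm
internal gear 157/15 = 10.467 → τ = 56.72·10.467·0.99 = 587.74 kgf·cm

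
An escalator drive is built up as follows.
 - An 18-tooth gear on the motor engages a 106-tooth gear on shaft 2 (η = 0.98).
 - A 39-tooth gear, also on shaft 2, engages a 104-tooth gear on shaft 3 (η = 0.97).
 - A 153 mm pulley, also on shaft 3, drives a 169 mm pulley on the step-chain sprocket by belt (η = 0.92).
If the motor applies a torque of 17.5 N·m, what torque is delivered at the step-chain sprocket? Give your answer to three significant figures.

265 N·m

Gear mesh: ratio = 106/18 = 5.8889; torque at shaft 2 = 17.5 × 5.8889 × 0.98 = 100.99 N·m.
Gear mesh: ratio = 104/39 = 2.6667; torque at shaft 3 = 100.99 × 2.6667 × 0.97 = 261.24 N·m.
Belt: ratio = 169/153 = 1.1046; torque at the step-chain sprocket = 261.24 × 1.1046 × 0.92 = 265.47 N·m.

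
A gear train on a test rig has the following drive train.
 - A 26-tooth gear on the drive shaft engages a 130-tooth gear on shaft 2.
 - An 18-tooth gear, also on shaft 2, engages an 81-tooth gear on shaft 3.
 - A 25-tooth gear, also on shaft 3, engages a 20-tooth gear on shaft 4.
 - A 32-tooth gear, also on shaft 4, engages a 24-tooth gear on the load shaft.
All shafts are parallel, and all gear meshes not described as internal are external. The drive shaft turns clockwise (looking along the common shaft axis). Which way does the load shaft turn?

the drive shaft → shaft 2: external mesh, 1 reversal → CCW.
shaft 2 → shaft 3: external mesh, 1 reversal → CW.
shaft 3 → shaft 4: external mesh, 1 reversal → CCW.
shaft 4 → the load shaft: external mesh, 1 reversal → CW.
4 reversals in total — an even number — so the load shaft turns the same way as the drive shaft.

clockwise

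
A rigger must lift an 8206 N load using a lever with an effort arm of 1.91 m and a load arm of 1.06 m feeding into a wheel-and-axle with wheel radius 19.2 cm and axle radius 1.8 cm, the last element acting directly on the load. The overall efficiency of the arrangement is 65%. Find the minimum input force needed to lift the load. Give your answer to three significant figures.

Lever MA = effort arm / load arm = 1.91/1.06 = 1.8019.
Wheel-and-axle MA = R/r = 19.2/1.8 = 10.667.
Combined ideal MA = 1.8019 × 10.667 = 19.22.
Actual MA = 19.22 × 0.65 = 12.493.
Effort = load / actual MA = 8206 / 12.493 = 656.84 N.

657 N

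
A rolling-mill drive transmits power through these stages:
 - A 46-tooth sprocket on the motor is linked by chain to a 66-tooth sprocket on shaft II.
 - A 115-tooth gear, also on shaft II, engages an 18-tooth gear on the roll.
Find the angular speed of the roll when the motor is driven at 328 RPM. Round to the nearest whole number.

chain 66/46 = 1.4348 → 328/1.4348 = 228.61 RPM
gear mesh 18/115 = 0.15652 → 228.61/0.15652 = 1460.5 RPM

1461 RPM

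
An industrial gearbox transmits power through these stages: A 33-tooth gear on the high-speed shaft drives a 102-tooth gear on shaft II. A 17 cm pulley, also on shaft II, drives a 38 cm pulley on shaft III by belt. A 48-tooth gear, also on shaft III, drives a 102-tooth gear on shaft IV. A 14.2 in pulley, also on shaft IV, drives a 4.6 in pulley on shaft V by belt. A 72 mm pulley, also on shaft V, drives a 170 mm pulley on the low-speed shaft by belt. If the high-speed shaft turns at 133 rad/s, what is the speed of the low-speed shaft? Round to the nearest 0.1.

11.8 rad/s

Gear mesh: ratio = 102/33 = 3.0909, so shaft II turns at 133 / 3.0909 = 43.029 rad/s.
Belt: ratio = 38/17 = 2.2353, so shaft III turns at 43.029 / 2.2353 = 19.25 rad/s.
Gear mesh: ratio = 102/48 = 2.125, so shaft IV turns at 19.25 / 2.125 = 9.0588 rad/s.
Belt: ratio = 4.6/14.2 = 0.32394, so shaft V turns at 9.0588 / 0.32394 = 27.964 rad/s.
Belt: ratio = 170/72 = 2.3611, so the low-speed shaft turns at 27.964 / 2.3611 = 11.844 rad/s.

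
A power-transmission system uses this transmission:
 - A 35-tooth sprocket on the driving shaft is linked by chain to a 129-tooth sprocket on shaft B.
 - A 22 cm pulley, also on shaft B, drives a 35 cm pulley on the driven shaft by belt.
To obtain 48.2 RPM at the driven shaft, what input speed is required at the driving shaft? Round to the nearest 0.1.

Overall ratio R = 3.6857 × 1.5909 = 5.8636.
Required input speed = output speed × R = 48.2 × 5.8636 = 282.63 RPM.

282.6 RPM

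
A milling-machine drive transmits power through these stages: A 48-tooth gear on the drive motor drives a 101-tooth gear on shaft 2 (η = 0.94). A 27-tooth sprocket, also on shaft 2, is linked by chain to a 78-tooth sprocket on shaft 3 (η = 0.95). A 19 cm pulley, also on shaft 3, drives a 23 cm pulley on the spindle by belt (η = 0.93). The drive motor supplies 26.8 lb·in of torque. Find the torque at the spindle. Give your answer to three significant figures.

gear mesh 101/48 = 2.1042 → τ = 26.8·2.1042·0.94 = 53.008 lb·in
chain 78/27 = 2.8889 → τ = 53.008·2.8889·0.95 = 145.48 lb·in
belt 23/19 = 1.2105 → τ = 145.48·1.2105·0.93 = 163.78 lb·in

164 lb·in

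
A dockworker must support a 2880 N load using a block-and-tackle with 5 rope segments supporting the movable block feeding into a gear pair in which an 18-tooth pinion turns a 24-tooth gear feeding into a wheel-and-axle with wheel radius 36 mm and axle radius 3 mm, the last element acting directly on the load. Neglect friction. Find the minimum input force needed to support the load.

36 N

Block-and-tackle MA = number of supporting rope parts = 5.
Gear pair MA = 24/18 = 1.3333.
Wheel-and-axle MA = R/r = 36/3 = 12.
Combined ideal MA = 5 × 1.3333 × 12 = 80.
Effort = load / MA = 2880 / 80 = 36 N.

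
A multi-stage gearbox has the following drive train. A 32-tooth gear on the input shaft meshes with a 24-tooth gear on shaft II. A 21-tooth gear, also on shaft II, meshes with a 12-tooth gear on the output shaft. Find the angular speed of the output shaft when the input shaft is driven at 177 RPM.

the input shaft → shaft II (gear mesh, 24/32): 177 ÷ 0.75 = 236 RPM
shaft II → the output shaft (gear mesh, 12/21): 236 ÷ 0.57143 = 413 RPM

413 RPM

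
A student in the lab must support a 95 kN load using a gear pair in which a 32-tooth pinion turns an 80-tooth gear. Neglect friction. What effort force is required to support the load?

Gear pair MA = 80/32 = 2.5.
Effort = load / MA = 95 / 2.5 = 38 kN.

38 kN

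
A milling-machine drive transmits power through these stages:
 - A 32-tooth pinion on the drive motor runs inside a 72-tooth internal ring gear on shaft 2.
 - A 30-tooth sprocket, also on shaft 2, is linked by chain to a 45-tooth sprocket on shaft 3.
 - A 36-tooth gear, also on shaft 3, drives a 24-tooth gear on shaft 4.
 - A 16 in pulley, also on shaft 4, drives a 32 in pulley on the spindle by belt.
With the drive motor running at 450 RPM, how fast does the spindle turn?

internal gear 72/32 = 2.25 → 450/2.25 = 200 RPM
chain 45/30 = 1.5 → 200/1.5 = 133.33 RPM
gear mesh 24/36 = 0.66667 → 133.33/0.66667 = 200 RPM
belt 32/16 = 2 → 200/2 = 100 RPM

100 RPM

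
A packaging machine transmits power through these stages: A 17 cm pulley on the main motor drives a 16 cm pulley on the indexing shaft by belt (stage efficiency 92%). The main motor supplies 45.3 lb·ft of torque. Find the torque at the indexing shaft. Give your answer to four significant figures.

Belt: ratio = 16/17 = 0.94118; torque at the indexing shaft = 45.3 × 0.94118 × 0.92 = 39.224 lb·ft.

39.22 lb·ft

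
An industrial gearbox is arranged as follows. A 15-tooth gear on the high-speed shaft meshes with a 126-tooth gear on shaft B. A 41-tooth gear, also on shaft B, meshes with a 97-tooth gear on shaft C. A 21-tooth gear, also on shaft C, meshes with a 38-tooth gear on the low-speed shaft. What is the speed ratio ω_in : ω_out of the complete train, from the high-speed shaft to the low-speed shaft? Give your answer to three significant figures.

Each stage contributes driven/driver: gear mesh 126/15 = 8.4, gear mesh 97/41 = 2.3659, gear mesh 38/21 = 1.8095.
Overall: 8.4 × 2.3659 × 1.8095 = 35.961.

36.0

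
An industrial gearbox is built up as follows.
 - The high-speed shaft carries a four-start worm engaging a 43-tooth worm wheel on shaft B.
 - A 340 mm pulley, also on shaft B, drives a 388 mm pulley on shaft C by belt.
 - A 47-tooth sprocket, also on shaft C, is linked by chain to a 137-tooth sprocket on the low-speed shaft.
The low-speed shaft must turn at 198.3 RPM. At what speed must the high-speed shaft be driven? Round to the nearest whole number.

Overall ratio R = 10.75 × 1.1412 × 2.9149 = 35.759.
Required input speed = output speed × R = 198.3 × 35.759 = 7091 RPM.

7091 RPM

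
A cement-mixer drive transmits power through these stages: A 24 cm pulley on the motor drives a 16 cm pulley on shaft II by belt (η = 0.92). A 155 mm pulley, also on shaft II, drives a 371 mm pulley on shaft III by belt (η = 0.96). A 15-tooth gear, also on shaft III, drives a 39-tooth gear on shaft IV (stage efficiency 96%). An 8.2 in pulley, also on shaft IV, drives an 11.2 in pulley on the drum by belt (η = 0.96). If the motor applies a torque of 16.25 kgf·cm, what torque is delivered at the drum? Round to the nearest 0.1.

After the belt (16/24): 16.25 × 0.66667 × 0.92 = 9.9667 kgf·cm
After the belt (371/155): 9.9667 × 2.3935 × 0.96 = 22.901 kgf·cm
After the gear mesh (39/15): 22.901 × 2.6 × 0.96 = 57.162 kgf·cm
After the belt (11.2/8.2): 57.162 × 1.3659 × 0.96 = 74.952 kgf·cm

75.0 kgf·cm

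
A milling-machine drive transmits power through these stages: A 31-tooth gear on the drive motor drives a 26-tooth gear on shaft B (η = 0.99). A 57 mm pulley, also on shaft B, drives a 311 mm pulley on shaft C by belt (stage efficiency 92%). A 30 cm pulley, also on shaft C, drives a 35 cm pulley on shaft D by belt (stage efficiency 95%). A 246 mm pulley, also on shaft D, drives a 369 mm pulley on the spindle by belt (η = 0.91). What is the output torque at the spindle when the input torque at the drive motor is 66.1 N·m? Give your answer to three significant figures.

After the gear mesh (26/31): 66.1 × 0.83871 × 0.99 = 54.884 N·m
After the belt (311/57): 54.884 × 5.4561 × 0.92 = 275.5 N·m
After the belt (35/30): 275.5 × 1.1667 × 0.95 = 305.35 N·m
After the belt (369/246): 305.35 × 1.5 × 0.91 = 416.8 N·m

417 N·m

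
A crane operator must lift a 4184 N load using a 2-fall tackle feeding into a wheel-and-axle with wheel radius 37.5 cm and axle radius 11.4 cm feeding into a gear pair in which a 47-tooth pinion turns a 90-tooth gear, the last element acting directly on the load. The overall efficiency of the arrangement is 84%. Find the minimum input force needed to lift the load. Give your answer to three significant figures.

Block-and-tackle MA = number of supporting rope parts = 2.
Wheel-and-axle MA = R/r = 37.5/11.4 = 3.2895.
Gear pair MA = 90/47 = 1.9149.
Combined ideal MA = 2 × 3.2895 × 1.9149 = 12.598.
Actual MA = 12.598 × 0.84 = 10.582.
Effort = load / actual MA = 4184 / 10.582 = 395.38 N.

395 N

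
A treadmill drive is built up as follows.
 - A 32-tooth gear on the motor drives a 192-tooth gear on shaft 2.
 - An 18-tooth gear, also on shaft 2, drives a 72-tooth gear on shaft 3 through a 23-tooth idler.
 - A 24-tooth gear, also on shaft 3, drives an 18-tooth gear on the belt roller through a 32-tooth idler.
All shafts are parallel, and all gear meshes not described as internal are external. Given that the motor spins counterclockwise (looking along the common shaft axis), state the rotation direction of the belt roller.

the motor → shaft 2: external mesh, 1 reversal → CW.
shaft 2 → shaft 3: driver → idler → driven is 2 external meshes, 2 reversals → CW.
shaft 3 → the belt roller: driver → idler → driven is 2 external meshes, 2 reversals → CW.
5 reversals in total — an odd number — so the belt roller turns opposite to the motor.

clockwise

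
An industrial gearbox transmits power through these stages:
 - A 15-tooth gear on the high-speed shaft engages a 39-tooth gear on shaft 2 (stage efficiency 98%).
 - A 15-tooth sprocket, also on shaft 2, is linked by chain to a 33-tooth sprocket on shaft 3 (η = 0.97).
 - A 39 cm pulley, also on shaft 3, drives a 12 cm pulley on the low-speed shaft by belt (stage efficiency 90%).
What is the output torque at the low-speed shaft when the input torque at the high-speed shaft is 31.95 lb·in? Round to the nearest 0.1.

48.1 lb·in

gear mesh 39/15 = 2.6 → τ = 31.95·2.6·0.98 = 81.409 lb·in
chain 33/15 = 2.2 → τ = 81.409·2.2·0.97 = 173.73 lb·in
belt 12/39 = 0.30769 → τ = 173.73·0.30769·0.90 = 48.109 lb·in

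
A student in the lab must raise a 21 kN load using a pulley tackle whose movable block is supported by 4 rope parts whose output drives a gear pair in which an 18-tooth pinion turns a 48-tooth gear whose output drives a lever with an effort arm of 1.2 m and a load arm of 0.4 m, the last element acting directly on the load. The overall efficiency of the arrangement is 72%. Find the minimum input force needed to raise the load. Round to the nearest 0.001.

0.911 kN

Block-and-tackle MA = number of supporting rope parts = 4.
Gear pair MA = 48/18 = 2.6667.
Lever MA = effort arm / load arm = 1.2/0.4 = 3.
Combined ideal MA = 4 × 2.6667 × 3 = 32.
Actual MA = 32 × 0.72 = 23.04.
Effort = load / actual MA = 21 / 23.04 = 0.91146 kN.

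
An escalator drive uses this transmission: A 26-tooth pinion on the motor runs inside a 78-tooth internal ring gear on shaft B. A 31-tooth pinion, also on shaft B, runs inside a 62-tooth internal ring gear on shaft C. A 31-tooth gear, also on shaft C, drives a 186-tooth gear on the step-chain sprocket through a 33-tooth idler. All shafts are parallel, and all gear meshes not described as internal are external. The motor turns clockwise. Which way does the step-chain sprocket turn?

the motor → shaft B: internal mesh, same direction → CW.
shaft B → shaft C: internal mesh, same direction → CW.
shaft C → the step-chain sprocket: driver → idler → driven is 2 external meshes, 2 reversals → CW.
2 reversals in total — an even number — so the step-chain sprocket turns the same way as the motor.

clockwise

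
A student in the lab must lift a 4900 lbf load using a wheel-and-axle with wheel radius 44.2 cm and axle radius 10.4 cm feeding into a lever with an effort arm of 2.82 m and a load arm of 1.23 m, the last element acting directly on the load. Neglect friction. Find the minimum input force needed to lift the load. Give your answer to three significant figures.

Wheel-and-axle MA = R/r = 44.2/10.4 = 4.25.
Lever MA = effort arm / load arm = 2.82/1.23 = 2.2927.
Combined ideal MA = 4.25 × 2.2927 = 9.7439.
Effort = load / MA = 4900 / 9.7439 = 502.88 lbf.

503 lbf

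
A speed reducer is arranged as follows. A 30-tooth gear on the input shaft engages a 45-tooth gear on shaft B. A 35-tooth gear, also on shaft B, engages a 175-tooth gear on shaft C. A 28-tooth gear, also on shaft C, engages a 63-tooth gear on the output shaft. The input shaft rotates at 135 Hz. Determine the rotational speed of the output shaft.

the input shaft → shaft B (gear mesh, 45/30): 135 ÷ 1.5 = 90 Hz
shaft B → shaft C (gear mesh, 175/35): 90 ÷ 5 = 18 Hz
shaft C → the output shaft (gear mesh, 63/28): 18 ÷ 2.25 = 8 Hz

8 Hz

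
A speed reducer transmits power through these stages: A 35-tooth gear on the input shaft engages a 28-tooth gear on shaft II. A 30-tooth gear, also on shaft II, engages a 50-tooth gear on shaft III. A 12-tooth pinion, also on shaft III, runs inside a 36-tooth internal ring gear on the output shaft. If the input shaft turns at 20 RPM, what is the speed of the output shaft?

5 RPM

Gear mesh: ratio = 28/35 = 0.8, so shaft II turns at 20 / 0.8 = 25 RPM.
Gear mesh: ratio = 50/30 = 1.6667, so shaft III turns at 25 / 1.6667 = 15 RPM.
Internal gear: ratio = 36/12 = 3, so the output shaft turns at 15 / 3 = 5 RPM.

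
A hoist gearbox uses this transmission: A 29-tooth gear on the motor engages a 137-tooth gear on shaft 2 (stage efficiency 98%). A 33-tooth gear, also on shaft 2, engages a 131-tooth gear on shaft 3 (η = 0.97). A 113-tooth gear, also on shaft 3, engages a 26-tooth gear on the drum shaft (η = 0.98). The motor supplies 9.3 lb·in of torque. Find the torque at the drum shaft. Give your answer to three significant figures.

37.4 lb·in

gear mesh 137/29 = 4.7241 → τ = 9.3·4.7241·0.98 = 43.056 lb·in
gear mesh 131/33 = 3.9697 → τ = 43.056·3.9697·0.97 = 165.79 lb·in
gear mesh 26/113 = 0.23009 → τ = 165.79·0.23009·0.98 = 37.384 lb·in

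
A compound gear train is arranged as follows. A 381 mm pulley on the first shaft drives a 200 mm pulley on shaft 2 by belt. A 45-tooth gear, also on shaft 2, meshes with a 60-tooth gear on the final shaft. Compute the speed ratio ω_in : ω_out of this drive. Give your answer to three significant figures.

Each stage contributes driven/driver: belt 200/381 = 0.52493, gear mesh 60/45 = 1.3333.
Overall: 0.52493 × 1.3333 = 0.69991.

0.700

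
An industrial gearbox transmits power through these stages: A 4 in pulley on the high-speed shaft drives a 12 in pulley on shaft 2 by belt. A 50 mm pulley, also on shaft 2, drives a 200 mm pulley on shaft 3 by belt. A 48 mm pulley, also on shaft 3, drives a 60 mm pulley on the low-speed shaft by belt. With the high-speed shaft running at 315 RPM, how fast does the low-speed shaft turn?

21 RPM

the high-speed shaft → shaft 2 (belt, 12/4): 315 ÷ 3 = 105 RPM
shaft 2 → shaft 3 (belt, 200/50): 105 ÷ 4 = 26.25 RPM
shaft 3 → the low-speed shaft (belt, 60/48): 26.25 ÷ 1.25 = 21 RPM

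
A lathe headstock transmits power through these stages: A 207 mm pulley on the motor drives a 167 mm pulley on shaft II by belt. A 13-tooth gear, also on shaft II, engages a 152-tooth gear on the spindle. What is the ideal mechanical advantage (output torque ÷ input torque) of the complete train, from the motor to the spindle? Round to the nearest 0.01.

Each stage contributes driven/driver: belt 167/207 = 0.80676, gear mesh 152/13 = 11.692.
Overall: 0.80676 × 11.692 = 9.4329.

9.43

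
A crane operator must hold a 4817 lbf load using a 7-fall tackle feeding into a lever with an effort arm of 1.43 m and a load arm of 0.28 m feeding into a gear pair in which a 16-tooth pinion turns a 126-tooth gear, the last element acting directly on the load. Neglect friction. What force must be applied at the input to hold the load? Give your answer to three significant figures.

Block-and-tackle MA = number of supporting rope parts = 7.
Lever MA = effort arm / load arm = 1.43/0.28 = 5.1071.
Gear pair MA = 126/16 = 7.875.
Combined ideal MA = 7 × 5.1071 × 7.875 = 281.53.
Effort = load / MA = 4817 / 281.53 = 17.11 lbf.

17.1 lbf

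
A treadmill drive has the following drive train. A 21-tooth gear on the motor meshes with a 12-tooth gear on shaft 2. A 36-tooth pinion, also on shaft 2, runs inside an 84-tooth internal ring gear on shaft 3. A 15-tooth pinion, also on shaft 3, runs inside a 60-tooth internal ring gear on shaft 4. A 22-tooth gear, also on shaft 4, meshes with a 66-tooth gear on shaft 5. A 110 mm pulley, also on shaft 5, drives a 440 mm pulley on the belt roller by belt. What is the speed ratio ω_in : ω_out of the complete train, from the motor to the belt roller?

64

Each stage contributes driven/driver: gear mesh 12/21 = 0.57143, internal gear 84/36 = 2.3333, internal gear 60/15 = 4, gear mesh 66/22 = 3, belt 440/110 = 4.
Overall: 0.57143 × 2.3333 × 4 × 3 × 4 = 64.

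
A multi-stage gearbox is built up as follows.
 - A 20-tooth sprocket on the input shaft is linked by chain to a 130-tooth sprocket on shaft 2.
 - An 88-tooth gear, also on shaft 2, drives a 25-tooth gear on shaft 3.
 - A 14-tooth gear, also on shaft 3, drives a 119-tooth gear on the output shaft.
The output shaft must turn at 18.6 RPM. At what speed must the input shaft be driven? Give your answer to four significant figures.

Overall ratio R = 6.5 × 0.28409 × 8.5 = 15.696.
Required input speed = output speed × R = 18.6 × 15.696 = 291.95 RPM.

291.9 RPM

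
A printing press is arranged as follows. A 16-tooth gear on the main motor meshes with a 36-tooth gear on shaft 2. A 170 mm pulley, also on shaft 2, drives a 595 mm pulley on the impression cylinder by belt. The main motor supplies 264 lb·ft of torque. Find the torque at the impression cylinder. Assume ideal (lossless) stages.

2079 lb·ft

After the gear mesh (36/16): 264 × 2.25 = 594 lb·ft
After the belt (595/170): 594 × 3.5 = 2079 lb·ft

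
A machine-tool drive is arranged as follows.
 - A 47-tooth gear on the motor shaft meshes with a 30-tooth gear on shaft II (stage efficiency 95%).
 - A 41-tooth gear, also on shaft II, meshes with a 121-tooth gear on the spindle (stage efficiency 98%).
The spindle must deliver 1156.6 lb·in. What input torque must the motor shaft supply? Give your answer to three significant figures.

659 lb·in

Overall ratio R = 0.6383 × 2.9512 = 1.8838; overall efficiency η = 0.95 × 0.98 = 0.9310.
Input torque = output torque / (R × η) = 1156.6 / (1.8838 × 0.9310) = 659.49 lb·in.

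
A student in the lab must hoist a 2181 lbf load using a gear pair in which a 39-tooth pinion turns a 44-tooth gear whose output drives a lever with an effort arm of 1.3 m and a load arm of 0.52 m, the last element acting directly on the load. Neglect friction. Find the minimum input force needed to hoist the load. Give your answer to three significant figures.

773 lbf

Gear pair MA = 44/39 = 1.1282.
Lever MA = effort arm / load arm = 1.3/0.52 = 2.5.
Combined ideal MA = 1.1282 × 2.5 = 2.8205.
Effort = load / MA = 2181 / 2.8205 = 773.26 lbf.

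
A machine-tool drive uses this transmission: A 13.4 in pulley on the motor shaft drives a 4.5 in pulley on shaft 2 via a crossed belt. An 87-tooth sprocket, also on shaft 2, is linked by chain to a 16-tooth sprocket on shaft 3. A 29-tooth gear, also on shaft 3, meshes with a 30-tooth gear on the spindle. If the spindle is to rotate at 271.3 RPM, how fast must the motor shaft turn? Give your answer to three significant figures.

17.3 RPM

Overall ratio R = 0.33582 × 0.18391 × 1.0345 = 0.06389.
Required input speed = output speed × R = 271.3 × 0.06389 = 17.333 RPM.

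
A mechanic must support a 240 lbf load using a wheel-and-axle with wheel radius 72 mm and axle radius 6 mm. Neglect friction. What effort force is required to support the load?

Wheel-and-axle MA = R/r = 72/6 = 12.
Effort = load / MA = 240 / 12 = 20 lbf.

20 lbf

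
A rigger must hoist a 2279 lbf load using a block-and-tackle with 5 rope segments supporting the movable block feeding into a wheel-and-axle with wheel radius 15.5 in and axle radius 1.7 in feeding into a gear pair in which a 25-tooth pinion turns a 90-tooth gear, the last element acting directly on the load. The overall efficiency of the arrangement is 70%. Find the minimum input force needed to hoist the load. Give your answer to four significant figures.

19.84 lbf

Block-and-tackle MA = number of supporting rope parts = 5.
Wheel-and-axle MA = R/r = 15.5/1.7 = 9.1176.
Gear pair MA = 90/25 = 3.6.
Combined ideal MA = 5 × 9.1176 × 3.6 = 164.12.
Actual MA = 164.12 × 0.70 = 114.88.
Effort = load / actual MA = 2279 / 114.88 = 19.838 lbf.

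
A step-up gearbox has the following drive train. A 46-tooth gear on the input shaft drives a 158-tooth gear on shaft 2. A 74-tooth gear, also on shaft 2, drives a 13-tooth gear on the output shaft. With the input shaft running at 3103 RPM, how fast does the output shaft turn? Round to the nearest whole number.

5142 RPM

the input shaft → shaft 2 (gear mesh, 158/46): 3103 ÷ 3.4348 = 903.41 RPM
shaft 2 → the output shaft (gear mesh, 13/74): 903.41 ÷ 0.17568 = 5142.5 RPM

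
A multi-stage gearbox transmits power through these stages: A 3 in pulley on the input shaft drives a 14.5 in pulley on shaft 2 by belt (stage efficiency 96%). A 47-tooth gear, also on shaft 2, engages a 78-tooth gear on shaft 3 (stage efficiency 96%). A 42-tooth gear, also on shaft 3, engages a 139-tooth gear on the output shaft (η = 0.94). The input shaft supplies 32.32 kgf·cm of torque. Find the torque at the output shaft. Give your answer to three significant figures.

belt 14.5/3 = 4.8333 → τ = 32.32·4.8333·0.96 = 149.96 kgf·cm
gear mesh 78/47 = 1.6596 → τ = 149.96·1.6596·0.96 = 238.92 kgf·cm
gear mesh 139/42 = 3.3095 → τ = 238.92·3.3095·0.94 = 743.28 kgf·cm

743 kgf·cm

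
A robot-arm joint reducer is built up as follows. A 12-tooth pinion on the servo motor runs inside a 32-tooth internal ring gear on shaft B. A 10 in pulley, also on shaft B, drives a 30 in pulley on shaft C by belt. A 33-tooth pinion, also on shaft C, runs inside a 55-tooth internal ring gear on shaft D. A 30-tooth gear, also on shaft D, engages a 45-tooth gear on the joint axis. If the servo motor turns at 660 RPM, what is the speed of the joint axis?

Internal gear: ratio = 32/12 = 2.6667, so shaft B turns at 660 / 2.6667 = 247.5 RPM.
Belt: ratio = 30/10 = 3, so shaft C turns at 247.5 / 3 = 82.5 RPM.
Internal gear: ratio = 55/33 = 1.6667, so shaft D turns at 82.5 / 1.6667 = 49.5 RPM.
Gear mesh: ratio = 45/30 = 1.5, so the joint axis turns at 49.5 / 1.5 = 33 RPM.

33 RPM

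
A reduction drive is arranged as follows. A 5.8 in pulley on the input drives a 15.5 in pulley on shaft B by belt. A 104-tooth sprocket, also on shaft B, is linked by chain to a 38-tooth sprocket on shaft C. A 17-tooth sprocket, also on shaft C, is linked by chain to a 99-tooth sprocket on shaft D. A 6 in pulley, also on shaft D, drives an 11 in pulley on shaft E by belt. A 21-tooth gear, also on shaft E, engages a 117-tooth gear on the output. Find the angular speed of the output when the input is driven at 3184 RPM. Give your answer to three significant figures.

54.8 RPM

belt 15.5/5.8 = 2.6724 → 3184/2.6724 = 1191.4 RPM
chain 38/104 = 0.36538 → 1191.4/0.36538 = 3260.8 RPM
chain 99/17 = 5.8235 → 3260.8/5.8235 = 559.93 RPM
belt 11/6 = 1.8333 → 559.93/1.8333 = 305.42 RPM
gear mesh 117/21 = 5.5714 → 305.42/5.5714 = 54.818 RPM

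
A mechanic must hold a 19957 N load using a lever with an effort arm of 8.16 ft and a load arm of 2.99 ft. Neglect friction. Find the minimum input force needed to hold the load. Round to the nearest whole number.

7313 N

Lever MA = effort arm / load arm = 8.16/2.99 = 2.7291.
Effort = load / MA = 19957 / 2.7291 = 7312.7 N.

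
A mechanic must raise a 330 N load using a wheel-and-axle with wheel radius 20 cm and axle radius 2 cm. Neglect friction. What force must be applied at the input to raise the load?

33 N

Wheel-and-axle MA = R/r = 20/2 = 10.
Effort = load / MA = 330 / 10 = 33 N.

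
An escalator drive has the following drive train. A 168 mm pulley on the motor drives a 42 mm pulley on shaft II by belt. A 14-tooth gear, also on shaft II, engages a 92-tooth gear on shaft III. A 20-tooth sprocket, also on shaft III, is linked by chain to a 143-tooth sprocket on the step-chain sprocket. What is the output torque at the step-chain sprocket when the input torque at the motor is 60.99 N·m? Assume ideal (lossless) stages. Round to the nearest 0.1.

716.4 N·m

Belt: ratio = 42/168 = 0.25; torque at shaft II = 60.99 × 0.25 = 15.248 N·m.
Gear mesh: ratio = 92/14 = 6.5714; torque at shaft III = 15.248 × 6.5714 = 100.2 N·m.
Chain: ratio = 143/20 = 7.15; torque at the step-chain sprocket = 100.2 × 7.15 = 716.41 N·m.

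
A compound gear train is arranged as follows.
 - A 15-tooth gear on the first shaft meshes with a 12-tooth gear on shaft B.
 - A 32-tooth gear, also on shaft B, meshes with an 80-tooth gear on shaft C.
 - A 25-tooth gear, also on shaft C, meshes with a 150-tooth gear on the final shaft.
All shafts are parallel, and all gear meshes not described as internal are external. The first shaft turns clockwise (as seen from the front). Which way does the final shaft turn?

the first shaft → shaft B: external mesh, 1 reversal → CCW.
shaft B → shaft C: external mesh, 1 reversal → CW.
shaft C → the final shaft: external mesh, 1 reversal → CCW.
3 reversals in total — an odd number — so the final shaft turns opposite to the first shaft.

anticlockwise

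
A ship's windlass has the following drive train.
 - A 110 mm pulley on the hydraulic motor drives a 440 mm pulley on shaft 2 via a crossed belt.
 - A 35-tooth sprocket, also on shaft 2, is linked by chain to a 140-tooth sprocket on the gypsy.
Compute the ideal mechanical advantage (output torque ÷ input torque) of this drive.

Each stage contributes driven/driver: belt 440/110 = 4, chain 140/35 = 4.
Overall: 4 × 4 = 16.

16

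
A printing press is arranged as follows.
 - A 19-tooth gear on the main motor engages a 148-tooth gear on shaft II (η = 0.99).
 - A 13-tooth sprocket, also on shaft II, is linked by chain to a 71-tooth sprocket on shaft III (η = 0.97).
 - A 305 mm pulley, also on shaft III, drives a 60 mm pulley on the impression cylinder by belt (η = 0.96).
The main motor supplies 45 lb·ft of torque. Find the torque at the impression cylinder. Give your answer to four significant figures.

Gear mesh: ratio = 148/19 = 7.7895; torque at shaft II = 45 × 7.7895 × 0.99 = 347.02 lb·ft.
Chain: ratio = 71/13 = 5.4615; torque at shaft III = 347.02 × 5.4615 × 0.97 = 1838.4 lb·ft.
Belt: ratio = 60/305 = 0.19672; torque at the impression cylinder = 1838.4 × 0.19672 × 0.96 = 347.19 lb·ft.

347.2 lb·ft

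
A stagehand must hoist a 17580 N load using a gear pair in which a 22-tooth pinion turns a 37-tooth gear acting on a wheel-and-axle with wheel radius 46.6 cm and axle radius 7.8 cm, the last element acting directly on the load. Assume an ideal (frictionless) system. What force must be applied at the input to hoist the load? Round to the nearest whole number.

Gear pair MA = 37/22 = 1.6818.
Wheel-and-axle MA = R/r = 46.6/7.8 = 5.9744.
Combined ideal MA = 1.6818 × 5.9744 = 10.048.
Effort = load / MA = 17580 / 10.048 = 1749.6 N.

1750 N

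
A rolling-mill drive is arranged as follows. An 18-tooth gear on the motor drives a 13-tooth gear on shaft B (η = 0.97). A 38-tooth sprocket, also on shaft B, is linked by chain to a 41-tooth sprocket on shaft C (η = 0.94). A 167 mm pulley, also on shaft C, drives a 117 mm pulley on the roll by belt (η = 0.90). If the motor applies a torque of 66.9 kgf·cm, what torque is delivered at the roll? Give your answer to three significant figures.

30.0 kgf·cm

Gear mesh: ratio = 13/18 = 0.72222; torque at shaft B = 66.9 × 0.72222 × 0.97 = 46.867 kgf·cm.
Chain: ratio = 41/38 = 1.0789; torque at shaft C = 46.867 × 1.0789 × 0.94 = 47.533 kgf·cm.
Belt: ratio = 117/167 = 0.7006; torque at the roll = 47.533 × 0.7006 × 0.90 = 29.972 kgf·cm.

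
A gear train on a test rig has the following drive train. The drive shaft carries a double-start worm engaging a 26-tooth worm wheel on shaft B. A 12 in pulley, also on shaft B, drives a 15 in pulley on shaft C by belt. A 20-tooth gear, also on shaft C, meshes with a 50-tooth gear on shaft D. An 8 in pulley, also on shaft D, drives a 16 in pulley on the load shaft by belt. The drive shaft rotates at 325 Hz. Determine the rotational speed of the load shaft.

Worm: ratio = 26/2 = 13, so shaft B turns at 325 / 13 = 25 Hz.
Belt: ratio = 15/12 = 1.25, so shaft C turns at 25 / 1.25 = 20 Hz.
Gear mesh: ratio = 50/20 = 2.5, so shaft D turns at 20 / 2.5 = 8 Hz.
Belt: ratio = 16/8 = 2, so the load shaft turns at 8 / 2 = 4 Hz.

4 Hz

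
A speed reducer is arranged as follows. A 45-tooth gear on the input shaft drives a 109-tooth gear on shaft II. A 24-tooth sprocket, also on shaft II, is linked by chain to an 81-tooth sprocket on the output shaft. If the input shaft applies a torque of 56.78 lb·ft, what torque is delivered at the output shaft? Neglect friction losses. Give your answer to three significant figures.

464 lb·ft

gear mesh 109/45 = 2.4222 → τ = 56.78·2.4222 = 137.53 lb·ft
chain 81/24 = 3.375 → τ = 137.53·3.375 = 464.18 lb·ft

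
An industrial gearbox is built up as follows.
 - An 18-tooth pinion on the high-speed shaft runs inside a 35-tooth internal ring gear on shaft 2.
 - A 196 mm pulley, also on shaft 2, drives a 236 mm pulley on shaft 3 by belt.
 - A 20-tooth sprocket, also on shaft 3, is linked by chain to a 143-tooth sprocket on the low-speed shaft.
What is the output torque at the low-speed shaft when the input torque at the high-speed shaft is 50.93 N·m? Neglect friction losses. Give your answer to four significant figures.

852.6 N·m

internal gear 35/18 = 1.9444 → τ = 50.93·1.9444 = 99.031 N·m
belt 236/196 = 1.2041 → τ = 99.031·1.2041 = 119.24 N·m
chain 143/20 = 7.15 → τ = 119.24·7.15 = 852.57 N·m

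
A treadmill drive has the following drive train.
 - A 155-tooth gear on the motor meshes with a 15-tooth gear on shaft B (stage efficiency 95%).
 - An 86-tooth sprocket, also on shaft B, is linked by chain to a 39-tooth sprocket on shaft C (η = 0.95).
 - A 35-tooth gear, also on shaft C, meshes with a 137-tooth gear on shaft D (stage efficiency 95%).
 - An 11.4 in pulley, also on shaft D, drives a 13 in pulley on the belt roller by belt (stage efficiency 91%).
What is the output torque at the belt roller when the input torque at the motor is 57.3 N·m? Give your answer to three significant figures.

8.76 N·m

gear mesh 15/155 = 0.096774 → τ = 57.3·0.096774·0.95 = 5.2679 N·m
chain 39/86 = 0.45349 → τ = 5.2679·0.45349·0.95 = 2.2695 N·m
gear mesh 137/35 = 3.9143 → τ = 2.2695·3.9143·0.95 = 8.4392 N·m
belt 13/11.4 = 1.1404 → τ = 8.4392·1.1404·0.91 = 8.7576 N·m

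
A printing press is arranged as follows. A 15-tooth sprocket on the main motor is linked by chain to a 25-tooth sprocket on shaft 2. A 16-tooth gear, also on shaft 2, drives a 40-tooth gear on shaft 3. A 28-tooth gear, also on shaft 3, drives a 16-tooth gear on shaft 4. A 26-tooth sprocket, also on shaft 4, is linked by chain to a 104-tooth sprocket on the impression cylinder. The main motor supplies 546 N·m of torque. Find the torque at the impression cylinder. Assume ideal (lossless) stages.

5200 N·m

Chain: ratio = 25/15 = 1.6667; torque at shaft 2 = 546 × 1.6667 = 910 N·m.
Gear mesh: ratio = 40/16 = 2.5; torque at shaft 3 = 910 × 2.5 = 2275 N·m.
Gear mesh: ratio = 16/28 = 0.57143; torque at shaft 4 = 2275 × 0.57143 = 1300 N·m.
Chain: ratio = 104/26 = 4; torque at the impression cylinder = 1300 × 4 = 5200 N·m.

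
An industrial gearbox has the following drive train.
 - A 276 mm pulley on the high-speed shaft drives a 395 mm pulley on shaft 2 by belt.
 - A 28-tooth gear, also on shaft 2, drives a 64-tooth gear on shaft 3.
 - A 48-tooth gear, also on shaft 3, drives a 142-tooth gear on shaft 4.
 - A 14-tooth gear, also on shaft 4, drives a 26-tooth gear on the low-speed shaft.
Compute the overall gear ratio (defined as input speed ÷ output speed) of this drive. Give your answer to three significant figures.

Each stage contributes driven/driver: belt 395/276 = 1.4312, gear mesh 64/28 = 2.2857, gear mesh 142/48 = 2.9583, gear mesh 26/14 = 1.8571.
Overall: 1.4312 × 2.2857 × 2.9583 × 1.8571 = 17.972.

18.0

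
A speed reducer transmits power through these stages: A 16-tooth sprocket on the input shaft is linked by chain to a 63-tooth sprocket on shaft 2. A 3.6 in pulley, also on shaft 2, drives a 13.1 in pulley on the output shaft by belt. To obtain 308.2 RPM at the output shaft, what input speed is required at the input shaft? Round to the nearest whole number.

4416 RPM

Overall ratio R = 3.9375 × 3.6389 = 14.328.
Required input speed = output speed × R = 308.2 × 14.328 = 4415.9 RPM.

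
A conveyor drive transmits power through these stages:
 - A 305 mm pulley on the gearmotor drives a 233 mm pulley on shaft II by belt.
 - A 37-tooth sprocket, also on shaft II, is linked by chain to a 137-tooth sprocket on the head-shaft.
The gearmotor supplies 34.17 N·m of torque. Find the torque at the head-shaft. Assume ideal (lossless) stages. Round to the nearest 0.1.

96.7 N·m

After the belt (233/305): 34.17 × 0.76393 = 26.104 N·m
After the chain (137/37): 26.104 × 3.7027 = 96.654 N·m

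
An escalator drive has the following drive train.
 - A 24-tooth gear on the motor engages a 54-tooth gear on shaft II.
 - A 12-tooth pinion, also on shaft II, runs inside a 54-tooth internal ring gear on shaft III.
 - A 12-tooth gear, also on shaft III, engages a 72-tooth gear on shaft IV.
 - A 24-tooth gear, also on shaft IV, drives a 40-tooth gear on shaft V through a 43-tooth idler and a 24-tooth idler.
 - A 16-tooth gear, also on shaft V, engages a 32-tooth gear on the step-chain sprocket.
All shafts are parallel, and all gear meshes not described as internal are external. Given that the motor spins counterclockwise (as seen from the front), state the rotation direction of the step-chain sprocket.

the motor → shaft II: external mesh, 1 reversal → CW.
shaft II → shaft III: internal mesh, same direction → CW.
shaft III → shaft IV: external mesh, 1 reversal → CCW.
shaft IV → shaft V: driver → idler → idler → driven is 3 external meshes, 3 reversals → CW.
shaft V → the step-chain sprocket: external mesh, 1 reversal → CCW.
6 reversals in total — an even number — so the step-chain sprocket turns the same way as the motor.

counterclockwise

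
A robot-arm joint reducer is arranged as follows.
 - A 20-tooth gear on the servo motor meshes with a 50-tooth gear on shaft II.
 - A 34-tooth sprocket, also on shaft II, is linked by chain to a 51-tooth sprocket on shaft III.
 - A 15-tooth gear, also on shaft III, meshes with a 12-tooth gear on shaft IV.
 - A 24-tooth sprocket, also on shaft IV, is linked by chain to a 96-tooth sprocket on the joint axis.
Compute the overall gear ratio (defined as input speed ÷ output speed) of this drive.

Each stage contributes driven/driver: gear mesh 50/20 = 2.5, chain 51/34 = 1.5, gear mesh 12/15 = 0.8, chain 96/24 = 4.
Overall: 2.5 × 1.5 × 0.8 × 4 = 12.

12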